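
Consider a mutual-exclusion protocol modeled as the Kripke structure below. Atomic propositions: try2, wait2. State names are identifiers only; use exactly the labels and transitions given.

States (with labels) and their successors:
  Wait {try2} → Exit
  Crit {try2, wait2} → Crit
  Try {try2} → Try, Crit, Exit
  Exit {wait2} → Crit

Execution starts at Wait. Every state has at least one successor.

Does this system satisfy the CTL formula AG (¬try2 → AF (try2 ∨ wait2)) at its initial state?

Satisfied

States satisfying ¬try2 → AF (try2 ∨ wait2): {Wait, Crit, Try, Exit}.
States satisfying AG (¬try2 → AF (try2 ∨ wait2)): {Wait, Crit, Try, Exit}.
Every state reachable from Wait satisfies ¬try2 → AF (try2 ∨ wait2).
Wait ∈ Sat(AG (¬try2 → AF (try2 ∨ wait2))).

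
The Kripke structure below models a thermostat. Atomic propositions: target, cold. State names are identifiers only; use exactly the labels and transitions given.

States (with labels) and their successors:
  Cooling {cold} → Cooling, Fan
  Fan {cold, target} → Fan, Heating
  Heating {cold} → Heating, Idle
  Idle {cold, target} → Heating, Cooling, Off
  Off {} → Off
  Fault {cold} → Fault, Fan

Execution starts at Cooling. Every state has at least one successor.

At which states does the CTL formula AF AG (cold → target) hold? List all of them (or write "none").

States satisfying AG (cold → target): {Off}.
States satisfying AF AG (cold → target): {Off}.

{Off}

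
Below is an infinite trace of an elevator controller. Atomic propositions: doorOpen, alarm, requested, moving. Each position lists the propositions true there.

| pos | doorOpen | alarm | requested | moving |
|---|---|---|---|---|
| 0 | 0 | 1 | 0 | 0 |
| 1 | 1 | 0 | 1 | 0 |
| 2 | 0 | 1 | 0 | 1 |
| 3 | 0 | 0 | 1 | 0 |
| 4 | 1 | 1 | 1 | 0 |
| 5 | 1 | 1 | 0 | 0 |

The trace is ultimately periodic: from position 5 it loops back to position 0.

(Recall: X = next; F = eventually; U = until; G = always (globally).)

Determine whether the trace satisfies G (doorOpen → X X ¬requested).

doorOpen → X X ¬requested must hold at every position from 0 onward. It fails at position 1, so G (doorOpen → X X ¬requested) is false.
Positions where doorOpen holds: 1, 4, 5.
Check X X ¬requested at each: 1→fails, 4→ok, 5→fails.

Does not hold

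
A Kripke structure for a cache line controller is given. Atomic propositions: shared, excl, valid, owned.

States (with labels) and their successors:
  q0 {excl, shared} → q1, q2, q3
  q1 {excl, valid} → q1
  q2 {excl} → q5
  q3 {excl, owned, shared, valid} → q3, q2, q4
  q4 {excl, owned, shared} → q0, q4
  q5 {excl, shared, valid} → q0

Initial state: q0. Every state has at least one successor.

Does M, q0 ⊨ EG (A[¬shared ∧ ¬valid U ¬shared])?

Does not hold

States satisfying A[¬shared ∧ ¬valid U ¬shared]: {q1, q2}.
States satisfying EG (A[¬shared ∧ ¬valid U ¬shared]): {q1}.
No suitable path/successor from q0 witnesses the formula.
q0 ∉ Sat(EG (A[¬shared ∧ ¬valid U ¬shared])).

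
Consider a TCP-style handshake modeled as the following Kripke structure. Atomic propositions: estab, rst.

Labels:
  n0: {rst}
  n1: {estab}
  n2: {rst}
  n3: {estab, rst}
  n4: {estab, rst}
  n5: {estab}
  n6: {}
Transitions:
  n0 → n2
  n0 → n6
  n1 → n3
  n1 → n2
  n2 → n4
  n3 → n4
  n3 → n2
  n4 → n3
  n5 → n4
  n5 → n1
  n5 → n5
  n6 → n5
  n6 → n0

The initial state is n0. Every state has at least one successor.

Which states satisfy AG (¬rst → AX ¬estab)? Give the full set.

States satisfying ¬rst → AX ¬estab: {n0, n2, n3, n4}.
States satisfying AG (¬rst → AX ¬estab): {n2, n3, n4}.

{n2, n3, n4}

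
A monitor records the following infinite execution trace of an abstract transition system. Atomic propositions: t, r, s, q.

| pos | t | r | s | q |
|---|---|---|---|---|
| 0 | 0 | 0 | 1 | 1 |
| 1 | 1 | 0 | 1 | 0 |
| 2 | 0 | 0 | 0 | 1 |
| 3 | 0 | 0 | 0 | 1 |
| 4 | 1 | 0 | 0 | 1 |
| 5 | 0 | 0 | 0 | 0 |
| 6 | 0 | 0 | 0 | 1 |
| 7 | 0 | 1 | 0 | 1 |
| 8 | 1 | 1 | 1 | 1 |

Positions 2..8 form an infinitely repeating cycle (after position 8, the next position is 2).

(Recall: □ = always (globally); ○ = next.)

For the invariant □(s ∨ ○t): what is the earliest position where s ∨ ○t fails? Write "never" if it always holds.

Check s ∨ ○t at each position in order: 0 ✓, 1 ✓.
At position 2 the labels are {q} and the next position 3 has {q}, so s ∨ ○t is false there. This is the first violation.

2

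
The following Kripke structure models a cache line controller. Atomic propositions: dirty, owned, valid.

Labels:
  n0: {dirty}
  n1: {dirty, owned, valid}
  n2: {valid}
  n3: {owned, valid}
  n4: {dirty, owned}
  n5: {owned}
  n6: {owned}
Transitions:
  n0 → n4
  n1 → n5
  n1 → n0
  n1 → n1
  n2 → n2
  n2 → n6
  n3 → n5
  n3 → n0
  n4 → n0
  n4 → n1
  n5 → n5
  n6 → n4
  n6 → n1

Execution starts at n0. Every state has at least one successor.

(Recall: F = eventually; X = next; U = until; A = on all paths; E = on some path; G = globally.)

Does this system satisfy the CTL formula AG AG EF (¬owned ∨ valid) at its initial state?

States satisfying AG EF (¬owned ∨ valid): ∅.
States satisfying AG AG EF (¬owned ∨ valid): ∅.
n0 is reachable from n0 and violates AG EF (¬owned ∨ valid), so AG fails at n0.
n0 ∉ Sat(AG AG EF (¬owned ∨ valid)).

Does not hold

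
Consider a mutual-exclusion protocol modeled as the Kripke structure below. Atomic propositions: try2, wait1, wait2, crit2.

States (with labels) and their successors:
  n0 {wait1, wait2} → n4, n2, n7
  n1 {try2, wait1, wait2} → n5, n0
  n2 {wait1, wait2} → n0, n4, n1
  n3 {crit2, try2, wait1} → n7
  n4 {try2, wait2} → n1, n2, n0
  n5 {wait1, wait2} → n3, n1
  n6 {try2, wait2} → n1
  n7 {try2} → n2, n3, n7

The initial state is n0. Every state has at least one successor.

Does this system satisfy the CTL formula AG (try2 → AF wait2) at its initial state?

States satisfying try2 → AF wait2: {n0, n1, n2, n4, n5, n6}.
States satisfying AG (try2 → AF wait2): ∅.
n3 is reachable from n0 and violates try2 → AF wait2, so AG fails at n0.
n0 ∉ Sat(AG (try2 → AF wait2)).

Does not hold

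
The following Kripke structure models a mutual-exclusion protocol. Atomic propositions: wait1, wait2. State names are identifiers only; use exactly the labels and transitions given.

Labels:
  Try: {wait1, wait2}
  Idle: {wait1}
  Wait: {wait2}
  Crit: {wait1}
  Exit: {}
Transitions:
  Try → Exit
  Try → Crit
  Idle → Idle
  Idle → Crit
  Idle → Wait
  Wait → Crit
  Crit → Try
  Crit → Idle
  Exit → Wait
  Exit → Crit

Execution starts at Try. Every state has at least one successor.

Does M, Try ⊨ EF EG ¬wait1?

Does not hold

States satisfying EG ¬wait1: ∅.
States satisfying EF EG ¬wait1: ∅.
No suitable path/successor from Try witnesses the formula.
Try ∉ Sat(EF EG ¬wait1).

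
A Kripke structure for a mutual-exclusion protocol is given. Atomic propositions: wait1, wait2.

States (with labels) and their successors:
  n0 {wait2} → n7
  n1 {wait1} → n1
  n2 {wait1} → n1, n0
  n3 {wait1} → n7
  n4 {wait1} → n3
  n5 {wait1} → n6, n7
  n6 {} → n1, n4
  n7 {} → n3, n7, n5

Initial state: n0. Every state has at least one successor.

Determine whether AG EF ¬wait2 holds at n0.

Satisfied

States satisfying EF ¬wait2: {n0, n1, n2, n3, n4, n5, n6, n7}.
States satisfying AG EF ¬wait2: {n0, n1, n2, n3, n4, n5, n6, n7}.
Every state reachable from n0 satisfies EF ¬wait2.
n0 ∈ Sat(AG EF ¬wait2).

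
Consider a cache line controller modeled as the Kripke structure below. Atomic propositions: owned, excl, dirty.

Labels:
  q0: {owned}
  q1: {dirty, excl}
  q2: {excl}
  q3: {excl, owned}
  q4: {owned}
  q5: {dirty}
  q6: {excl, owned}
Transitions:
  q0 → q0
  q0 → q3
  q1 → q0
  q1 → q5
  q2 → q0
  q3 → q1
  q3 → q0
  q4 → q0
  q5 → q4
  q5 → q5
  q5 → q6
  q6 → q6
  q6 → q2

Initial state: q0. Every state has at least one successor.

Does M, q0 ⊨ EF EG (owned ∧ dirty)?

States satisfying EG (owned ∧ dirty): ∅.
States satisfying EF EG (owned ∧ dirty): ∅.
No suitable path/successor from q0 witnesses the formula.
q0 ∉ Sat(EF EG (owned ∧ dirty)).

Violated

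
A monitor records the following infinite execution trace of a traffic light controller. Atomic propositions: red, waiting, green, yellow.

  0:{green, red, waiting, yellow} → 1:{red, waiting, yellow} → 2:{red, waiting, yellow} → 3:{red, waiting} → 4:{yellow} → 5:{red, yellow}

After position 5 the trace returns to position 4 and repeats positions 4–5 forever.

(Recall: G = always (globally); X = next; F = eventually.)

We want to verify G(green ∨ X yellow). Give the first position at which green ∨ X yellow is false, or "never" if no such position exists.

2

Check green ∨ X yellow at each position in order: 0 ✓, 1 ✓.
At position 2 the labels are {red, waiting, yellow} and the next position 3 has {red, waiting}, so green ∨ X yellow is false there. This is the first violation.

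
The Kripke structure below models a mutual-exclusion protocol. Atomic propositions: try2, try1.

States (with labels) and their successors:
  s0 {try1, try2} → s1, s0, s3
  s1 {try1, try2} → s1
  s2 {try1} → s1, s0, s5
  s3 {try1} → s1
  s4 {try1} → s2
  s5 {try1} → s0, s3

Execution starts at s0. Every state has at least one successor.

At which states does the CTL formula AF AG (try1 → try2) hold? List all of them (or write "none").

{s1, s3}

States satisfying AG (try1 → try2): {s1}.
States satisfying AF AG (try1 → try2): {s1, s3}.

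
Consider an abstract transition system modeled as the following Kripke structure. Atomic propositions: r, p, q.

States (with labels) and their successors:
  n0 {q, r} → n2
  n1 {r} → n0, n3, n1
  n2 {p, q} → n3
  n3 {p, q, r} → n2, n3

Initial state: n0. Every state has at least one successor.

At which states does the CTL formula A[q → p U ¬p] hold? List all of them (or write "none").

{n0, n1}

States satisfying q → p: {n1, n2, n3}.
States satisfying ¬p: {n0, n1}.
States satisfying A[q → p U ¬p]: {n0, n1}.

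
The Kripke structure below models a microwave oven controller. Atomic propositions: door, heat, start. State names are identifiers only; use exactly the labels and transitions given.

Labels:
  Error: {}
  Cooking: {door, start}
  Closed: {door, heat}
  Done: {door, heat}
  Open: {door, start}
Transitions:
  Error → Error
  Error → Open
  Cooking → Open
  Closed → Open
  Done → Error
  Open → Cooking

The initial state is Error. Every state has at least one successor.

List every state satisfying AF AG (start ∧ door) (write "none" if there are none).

{Cooking, Closed, Open}

States satisfying AG (start ∧ door): {Cooking, Open}.
States satisfying AF AG (start ∧ door): {Cooking, Closed, Open}.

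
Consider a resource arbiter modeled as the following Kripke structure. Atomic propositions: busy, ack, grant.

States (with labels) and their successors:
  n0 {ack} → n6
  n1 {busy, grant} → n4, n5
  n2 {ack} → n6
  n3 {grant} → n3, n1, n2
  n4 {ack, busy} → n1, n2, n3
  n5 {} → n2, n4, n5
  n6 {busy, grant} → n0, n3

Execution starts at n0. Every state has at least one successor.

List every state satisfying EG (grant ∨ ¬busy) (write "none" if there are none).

States satisfying grant ∨ ¬busy: {n0, n1, n2, n3, n5, n6}.
States satisfying EG (grant ∨ ¬busy): {n0, n1, n2, n3, n5, n6}.

{n0, n1, n2, n3, n5, n6}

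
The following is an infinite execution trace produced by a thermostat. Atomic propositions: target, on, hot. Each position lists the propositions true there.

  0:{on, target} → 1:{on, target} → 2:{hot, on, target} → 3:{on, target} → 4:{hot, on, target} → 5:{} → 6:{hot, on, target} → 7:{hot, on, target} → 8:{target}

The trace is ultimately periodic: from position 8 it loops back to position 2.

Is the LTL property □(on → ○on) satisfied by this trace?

on → ○on must hold at every position from 0 onward. It fails at position 4, so □(on → ○on) is false.
Positions where on holds: 0, 1, 2, 3, 4, 6, 7.
Check ○on at each: 0→ok, 1→ok, 2→ok, 3→ok, 4→fails, 6→ok, 7→fails.

Violated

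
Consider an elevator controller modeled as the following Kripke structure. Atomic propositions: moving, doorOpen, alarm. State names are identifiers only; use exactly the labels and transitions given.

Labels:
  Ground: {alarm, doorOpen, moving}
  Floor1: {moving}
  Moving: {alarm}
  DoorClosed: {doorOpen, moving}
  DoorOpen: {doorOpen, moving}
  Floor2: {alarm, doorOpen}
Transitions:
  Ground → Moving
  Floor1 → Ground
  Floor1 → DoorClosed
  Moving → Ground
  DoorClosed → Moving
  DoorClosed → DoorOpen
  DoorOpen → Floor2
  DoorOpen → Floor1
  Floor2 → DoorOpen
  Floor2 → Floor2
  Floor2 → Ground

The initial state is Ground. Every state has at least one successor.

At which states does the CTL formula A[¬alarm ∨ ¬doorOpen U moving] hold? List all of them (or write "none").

{Ground, Floor1, Moving, DoorClosed, DoorOpen}

States satisfying ¬alarm ∨ ¬doorOpen: {Floor1, Moving, DoorClosed, DoorOpen}.
States satisfying moving: {Ground, Floor1, DoorClosed, DoorOpen}.
States satisfying A[¬alarm ∨ ¬doorOpen U moving]: {Ground, Floor1, Moving, DoorClosed, DoorOpen}.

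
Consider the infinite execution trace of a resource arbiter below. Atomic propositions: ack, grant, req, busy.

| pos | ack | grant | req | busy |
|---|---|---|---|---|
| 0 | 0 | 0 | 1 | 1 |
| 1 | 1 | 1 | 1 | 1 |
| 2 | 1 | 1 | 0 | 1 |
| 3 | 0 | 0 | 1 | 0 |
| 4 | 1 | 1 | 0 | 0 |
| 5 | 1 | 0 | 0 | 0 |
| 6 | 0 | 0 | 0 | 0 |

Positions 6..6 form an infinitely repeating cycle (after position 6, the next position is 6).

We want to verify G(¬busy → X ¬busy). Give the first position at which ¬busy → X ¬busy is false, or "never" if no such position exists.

never

¬busy → X ¬busy holds at every position 0..6, and those are all the positions the trace ever visits, so the invariant G(¬busy → X ¬busy) is never violated.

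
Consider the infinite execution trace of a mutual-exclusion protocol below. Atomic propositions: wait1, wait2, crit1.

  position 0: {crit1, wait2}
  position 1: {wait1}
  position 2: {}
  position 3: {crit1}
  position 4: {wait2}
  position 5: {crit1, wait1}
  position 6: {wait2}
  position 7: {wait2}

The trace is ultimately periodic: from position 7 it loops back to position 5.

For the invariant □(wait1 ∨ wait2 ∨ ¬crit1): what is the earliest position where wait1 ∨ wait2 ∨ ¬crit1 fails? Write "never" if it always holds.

3

Check wait1 ∨ wait2 ∨ ¬crit1 at each position in order: 0 ✓, 1 ✓, 2 ✓.
At position 3 the labels are {crit1}, so wait1 ∨ wait2 ∨ ¬crit1 is false there. This is the first violation.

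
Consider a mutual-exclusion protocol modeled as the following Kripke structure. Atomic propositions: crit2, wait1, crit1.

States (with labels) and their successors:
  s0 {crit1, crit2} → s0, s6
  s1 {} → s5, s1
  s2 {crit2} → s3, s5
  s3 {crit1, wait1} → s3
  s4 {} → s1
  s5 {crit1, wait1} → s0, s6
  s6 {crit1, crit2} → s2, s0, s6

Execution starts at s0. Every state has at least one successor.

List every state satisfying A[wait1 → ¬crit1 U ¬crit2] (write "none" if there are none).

{s1, s2, s3, s4, s5}

States satisfying wait1 → ¬crit1: {s0, s1, s2, s4, s6}.
States satisfying ¬crit2: {s1, s3, s4, s5}.
States satisfying A[wait1 → ¬crit1 U ¬crit2]: {s1, s2, s3, s4, s5}.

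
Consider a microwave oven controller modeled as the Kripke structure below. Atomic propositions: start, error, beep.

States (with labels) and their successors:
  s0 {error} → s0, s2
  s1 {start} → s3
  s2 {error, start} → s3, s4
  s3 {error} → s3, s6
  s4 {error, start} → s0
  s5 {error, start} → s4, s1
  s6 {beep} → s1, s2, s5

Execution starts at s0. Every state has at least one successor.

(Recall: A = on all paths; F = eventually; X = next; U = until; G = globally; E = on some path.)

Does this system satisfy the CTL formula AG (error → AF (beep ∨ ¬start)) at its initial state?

Holds

States satisfying error → AF (beep ∨ ¬start): {s0, s1, s2, s3, s4, s5, s6}.
States satisfying AG (error → AF (beep ∨ ¬start)): {s0, s1, s2, s3, s4, s5, s6}.
Every state reachable from s0 satisfies error → AF (beep ∨ ¬start).
s0 ∈ Sat(AG (error → AF (beep ∨ ¬start))).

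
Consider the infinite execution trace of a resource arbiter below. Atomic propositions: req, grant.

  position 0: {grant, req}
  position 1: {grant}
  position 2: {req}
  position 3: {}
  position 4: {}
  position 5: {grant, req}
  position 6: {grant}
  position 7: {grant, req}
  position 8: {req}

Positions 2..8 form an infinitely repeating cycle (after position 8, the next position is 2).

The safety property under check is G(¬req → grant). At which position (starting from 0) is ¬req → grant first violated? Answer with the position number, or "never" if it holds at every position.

Check ¬req → grant at each position in order: 0 ✓, 1 ✓, 2 ✓.
At position 3 the labels are {}, so ¬req → grant is false there. This is the first violation.

3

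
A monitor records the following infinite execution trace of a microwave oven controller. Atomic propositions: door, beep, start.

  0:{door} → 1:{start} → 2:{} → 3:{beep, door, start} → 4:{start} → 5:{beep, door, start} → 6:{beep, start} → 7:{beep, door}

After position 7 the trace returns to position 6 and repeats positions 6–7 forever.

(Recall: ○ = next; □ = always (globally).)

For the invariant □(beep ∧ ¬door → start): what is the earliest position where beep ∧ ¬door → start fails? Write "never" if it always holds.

never

beep ∧ ¬door → start holds at every position 0..7, and those are all the positions the trace ever visits, so the invariant □(beep ∧ ¬door → start) is never violated.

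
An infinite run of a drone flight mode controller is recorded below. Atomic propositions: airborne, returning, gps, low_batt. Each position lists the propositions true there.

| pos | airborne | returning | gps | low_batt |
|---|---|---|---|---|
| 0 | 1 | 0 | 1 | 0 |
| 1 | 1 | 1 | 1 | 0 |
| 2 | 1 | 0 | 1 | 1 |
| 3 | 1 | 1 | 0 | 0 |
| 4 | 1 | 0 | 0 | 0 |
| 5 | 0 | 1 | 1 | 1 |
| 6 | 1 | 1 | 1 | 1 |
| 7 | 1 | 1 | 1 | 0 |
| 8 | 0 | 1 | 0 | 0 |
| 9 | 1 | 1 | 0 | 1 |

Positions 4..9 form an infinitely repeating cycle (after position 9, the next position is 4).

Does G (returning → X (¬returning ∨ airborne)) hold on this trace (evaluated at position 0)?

returning → X (¬returning ∨ airborne) must hold at every position from 0 onward. It fails at position 7, so G (returning → X (¬returning ∨ airborne)) is false.
Positions where returning holds: 1, 3, 5, 6, 7, 8, 9.
Check X (¬returning ∨ airborne) at each: 1→ok, 3→ok, 5→ok, 6→ok, 7→fails, 8→ok, 9→ok.

No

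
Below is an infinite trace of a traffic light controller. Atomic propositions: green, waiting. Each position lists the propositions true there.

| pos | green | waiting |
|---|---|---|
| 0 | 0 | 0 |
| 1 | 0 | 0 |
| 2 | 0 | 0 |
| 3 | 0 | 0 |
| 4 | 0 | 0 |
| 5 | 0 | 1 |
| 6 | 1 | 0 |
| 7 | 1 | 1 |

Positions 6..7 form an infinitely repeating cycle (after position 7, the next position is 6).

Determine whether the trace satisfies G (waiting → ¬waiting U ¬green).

No

waiting → ¬waiting U ¬green must hold at every position from 0 onward. It fails at position 7, so G (waiting → ¬waiting U ¬green) is false.
Positions where waiting holds: 5, 7.
Check ¬waiting U ¬green at each: 5→ok, 7→fails.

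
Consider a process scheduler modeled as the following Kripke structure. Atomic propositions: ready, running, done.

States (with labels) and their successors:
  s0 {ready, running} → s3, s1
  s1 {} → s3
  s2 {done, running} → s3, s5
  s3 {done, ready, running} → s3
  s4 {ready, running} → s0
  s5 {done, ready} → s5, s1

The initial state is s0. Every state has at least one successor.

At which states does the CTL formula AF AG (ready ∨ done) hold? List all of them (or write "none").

States satisfying AG (ready ∨ done): {s3}.
States satisfying AF AG (ready ∨ done): {s0, s1, s3, s4}.

{s0, s1, s3, s4}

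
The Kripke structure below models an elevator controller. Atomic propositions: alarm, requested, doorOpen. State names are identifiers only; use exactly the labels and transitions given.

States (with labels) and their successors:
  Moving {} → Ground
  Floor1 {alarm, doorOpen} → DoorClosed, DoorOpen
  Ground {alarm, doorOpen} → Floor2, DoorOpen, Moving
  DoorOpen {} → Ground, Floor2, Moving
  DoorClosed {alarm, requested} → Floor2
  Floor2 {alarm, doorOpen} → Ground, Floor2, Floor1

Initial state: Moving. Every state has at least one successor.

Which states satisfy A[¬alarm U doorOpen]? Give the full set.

States satisfying ¬alarm: {Moving, DoorOpen}.
States satisfying doorOpen: {Floor1, Ground, Floor2}.
States satisfying A[¬alarm U doorOpen]: {Moving, Floor1, Ground, DoorOpen, Floor2}.

{Moving, Floor1, Ground, DoorOpen, Floor2}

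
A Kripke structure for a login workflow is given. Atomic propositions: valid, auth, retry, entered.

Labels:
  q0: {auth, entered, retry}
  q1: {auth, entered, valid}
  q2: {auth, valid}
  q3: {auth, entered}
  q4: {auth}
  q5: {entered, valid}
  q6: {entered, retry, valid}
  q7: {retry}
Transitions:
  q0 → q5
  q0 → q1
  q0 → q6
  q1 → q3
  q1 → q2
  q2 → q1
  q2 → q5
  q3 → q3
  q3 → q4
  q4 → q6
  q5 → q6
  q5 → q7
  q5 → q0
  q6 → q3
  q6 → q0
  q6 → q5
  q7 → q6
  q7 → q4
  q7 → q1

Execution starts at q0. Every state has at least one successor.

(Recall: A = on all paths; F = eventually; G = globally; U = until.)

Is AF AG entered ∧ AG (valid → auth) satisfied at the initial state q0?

States satisfying AG entered: ∅.
States satisfying AF AG entered: ∅.
States satisfying valid → auth: {q0, q1, q2, q3, q4, q7}.
States satisfying AG (valid → auth): ∅.
States satisfying AF AG entered ∧ AG (valid → auth): ∅.
q0 ∉ Sat(AF AG entered ∧ AG (valid → auth)).

Violated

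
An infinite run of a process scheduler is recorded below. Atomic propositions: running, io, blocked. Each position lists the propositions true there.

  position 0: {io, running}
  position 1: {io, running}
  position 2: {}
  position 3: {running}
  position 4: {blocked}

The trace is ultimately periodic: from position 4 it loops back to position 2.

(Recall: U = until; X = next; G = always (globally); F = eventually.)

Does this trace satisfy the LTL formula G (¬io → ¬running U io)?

Violated

¬io → ¬running U io must hold at every position from 0 onward. It fails at position 2, so G (¬io → ¬running U io) is false.
Positions where ¬io holds: 2, 3, 4.
Check ¬running U io at each: 2→fails, 3→fails, 4→fails.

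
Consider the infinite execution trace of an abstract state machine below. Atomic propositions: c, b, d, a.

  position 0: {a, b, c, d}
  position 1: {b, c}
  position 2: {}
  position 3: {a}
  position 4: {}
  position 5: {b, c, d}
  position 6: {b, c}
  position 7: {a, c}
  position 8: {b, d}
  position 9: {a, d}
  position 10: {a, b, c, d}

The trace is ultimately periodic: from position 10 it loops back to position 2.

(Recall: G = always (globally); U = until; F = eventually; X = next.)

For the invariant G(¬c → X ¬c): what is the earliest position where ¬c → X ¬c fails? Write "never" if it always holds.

4

Check ¬c → X ¬c at each position in order: 0 ✓, 1 ✓, 2 ✓, 3 ✓.
At position 4 the labels are {} and the next position 5 has {b, c, d}, so ¬c → X ¬c is false there. This is the first violation.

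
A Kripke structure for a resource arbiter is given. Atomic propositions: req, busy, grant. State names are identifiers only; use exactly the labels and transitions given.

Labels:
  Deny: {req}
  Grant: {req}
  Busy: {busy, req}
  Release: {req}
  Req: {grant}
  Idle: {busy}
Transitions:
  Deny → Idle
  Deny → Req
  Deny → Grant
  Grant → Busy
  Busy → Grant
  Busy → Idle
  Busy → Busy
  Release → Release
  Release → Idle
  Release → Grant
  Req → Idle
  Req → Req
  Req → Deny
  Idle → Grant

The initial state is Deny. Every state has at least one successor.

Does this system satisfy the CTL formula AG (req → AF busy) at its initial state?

Does not hold

States satisfying req → AF busy: {Grant, Busy, Req, Idle}.
States satisfying AG (req → AF busy): {Grant, Busy, Idle}.
Deny is reachable from Deny and violates req → AF busy, so AG fails at Deny.
Deny ∉ Sat(AG (req → AF busy)).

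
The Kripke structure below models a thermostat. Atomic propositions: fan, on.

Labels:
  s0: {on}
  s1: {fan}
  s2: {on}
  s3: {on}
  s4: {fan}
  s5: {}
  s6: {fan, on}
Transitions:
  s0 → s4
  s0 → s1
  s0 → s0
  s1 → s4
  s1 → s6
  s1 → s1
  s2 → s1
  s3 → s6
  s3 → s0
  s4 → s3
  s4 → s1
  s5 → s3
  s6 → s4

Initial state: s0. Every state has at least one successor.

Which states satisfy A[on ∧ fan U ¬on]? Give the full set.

States satisfying on ∧ fan: {s6}.
States satisfying ¬on: {s1, s4, s5}.
States satisfying A[on ∧ fan U ¬on]: {s1, s4, s5, s6}.

{s1, s4, s5, s6}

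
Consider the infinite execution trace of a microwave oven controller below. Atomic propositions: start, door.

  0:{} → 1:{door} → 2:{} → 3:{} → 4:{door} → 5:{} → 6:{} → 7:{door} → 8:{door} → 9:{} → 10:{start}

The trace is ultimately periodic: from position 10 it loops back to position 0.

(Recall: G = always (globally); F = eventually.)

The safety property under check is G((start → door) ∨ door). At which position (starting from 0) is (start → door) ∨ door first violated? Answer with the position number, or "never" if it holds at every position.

10

Check (start → door) ∨ door at each position in order: 0 ✓, 1 ✓, 2 ✓, 3 ✓, 4 ✓, 5 ✓, 6 ✓, 7 ✓, 8 ✓, 9 ✓.
At position 10 the labels are {start}, so (start → door) ∨ door is false there. This is the first violation.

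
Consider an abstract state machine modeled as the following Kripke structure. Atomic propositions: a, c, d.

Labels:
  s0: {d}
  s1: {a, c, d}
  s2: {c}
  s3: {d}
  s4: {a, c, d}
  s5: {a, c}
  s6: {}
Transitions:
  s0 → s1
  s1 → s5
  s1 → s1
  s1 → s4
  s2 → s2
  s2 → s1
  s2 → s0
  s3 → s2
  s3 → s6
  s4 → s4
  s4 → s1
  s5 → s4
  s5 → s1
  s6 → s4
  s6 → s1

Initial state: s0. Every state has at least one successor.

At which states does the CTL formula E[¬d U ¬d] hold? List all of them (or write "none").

States satisfying ¬d: {s2, s5, s6}.
States satisfying E[¬d U ¬d]: {s2, s5, s6}.

{s2, s5, s6}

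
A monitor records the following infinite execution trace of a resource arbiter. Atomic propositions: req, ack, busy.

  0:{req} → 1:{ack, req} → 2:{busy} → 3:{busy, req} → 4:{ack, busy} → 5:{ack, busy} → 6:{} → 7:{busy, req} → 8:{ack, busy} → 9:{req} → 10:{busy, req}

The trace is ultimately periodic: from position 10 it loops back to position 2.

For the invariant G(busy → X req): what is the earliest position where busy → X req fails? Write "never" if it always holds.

3

Check busy → X req at each position in order: 0 ✓, 1 ✓, 2 ✓.
At position 3 the labels are {busy, req} and the next position 4 has {ack, busy}, so busy → X req is false there. This is the first violation.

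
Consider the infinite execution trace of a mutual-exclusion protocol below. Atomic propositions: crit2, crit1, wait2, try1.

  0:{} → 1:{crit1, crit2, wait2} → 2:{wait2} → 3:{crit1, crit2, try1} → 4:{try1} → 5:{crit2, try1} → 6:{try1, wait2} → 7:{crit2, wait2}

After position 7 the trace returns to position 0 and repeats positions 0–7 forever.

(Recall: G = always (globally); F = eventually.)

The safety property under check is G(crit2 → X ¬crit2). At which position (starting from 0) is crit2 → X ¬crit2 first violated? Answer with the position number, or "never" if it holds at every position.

crit2 → X ¬crit2 holds at every position 0..7, and those are all the positions the trace ever visits, so the invariant G(crit2 → X ¬crit2) is never violated.

never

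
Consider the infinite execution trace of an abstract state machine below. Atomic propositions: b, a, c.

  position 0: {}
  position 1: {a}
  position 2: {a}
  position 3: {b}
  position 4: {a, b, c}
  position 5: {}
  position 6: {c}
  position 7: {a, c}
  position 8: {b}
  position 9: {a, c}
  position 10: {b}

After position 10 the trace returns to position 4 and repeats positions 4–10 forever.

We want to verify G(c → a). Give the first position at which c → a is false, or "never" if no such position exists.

Check c → a at each position in order: 0 ✓, 1 ✓, 2 ✓, 3 ✓, 4 ✓, 5 ✓.
At position 6 the labels are {c}, so c → a is false there. This is the first violation.

6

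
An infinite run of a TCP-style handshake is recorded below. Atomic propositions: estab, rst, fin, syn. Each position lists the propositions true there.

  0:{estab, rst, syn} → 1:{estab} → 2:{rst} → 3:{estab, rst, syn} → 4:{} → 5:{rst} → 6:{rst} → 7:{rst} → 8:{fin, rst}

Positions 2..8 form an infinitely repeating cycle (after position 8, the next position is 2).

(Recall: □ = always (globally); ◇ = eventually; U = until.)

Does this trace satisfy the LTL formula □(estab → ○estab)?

No

estab → ○estab must hold at every position from 0 onward. It fails at position 1, so □(estab → ○estab) is false.
Positions where estab holds: 0, 1, 3.
Check ○estab at each: 0→ok, 1→fails, 3→fails.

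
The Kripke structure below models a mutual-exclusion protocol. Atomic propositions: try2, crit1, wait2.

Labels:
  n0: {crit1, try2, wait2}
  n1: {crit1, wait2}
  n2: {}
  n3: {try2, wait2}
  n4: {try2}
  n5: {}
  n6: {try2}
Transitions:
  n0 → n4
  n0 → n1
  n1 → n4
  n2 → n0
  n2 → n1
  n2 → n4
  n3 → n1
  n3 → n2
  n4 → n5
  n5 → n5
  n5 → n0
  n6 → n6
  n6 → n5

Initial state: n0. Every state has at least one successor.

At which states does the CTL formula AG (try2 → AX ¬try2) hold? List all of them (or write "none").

States satisfying try2 → AX ¬try2: {n1, n2, n3, n4, n5}.
States satisfying AG (try2 → AX ¬try2): ∅.

none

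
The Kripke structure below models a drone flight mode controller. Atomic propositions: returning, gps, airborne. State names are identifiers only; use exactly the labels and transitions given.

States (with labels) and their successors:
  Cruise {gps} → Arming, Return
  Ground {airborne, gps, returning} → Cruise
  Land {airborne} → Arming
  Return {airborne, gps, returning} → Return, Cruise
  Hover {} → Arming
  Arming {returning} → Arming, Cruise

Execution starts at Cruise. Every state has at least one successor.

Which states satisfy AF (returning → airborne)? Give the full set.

States satisfying returning → airborne: {Cruise, Ground, Land, Return, Hover}.
States satisfying AF (returning → airborne): {Cruise, Ground, Land, Return, Hover}.

{Cruise, Ground, Land, Return, Hover}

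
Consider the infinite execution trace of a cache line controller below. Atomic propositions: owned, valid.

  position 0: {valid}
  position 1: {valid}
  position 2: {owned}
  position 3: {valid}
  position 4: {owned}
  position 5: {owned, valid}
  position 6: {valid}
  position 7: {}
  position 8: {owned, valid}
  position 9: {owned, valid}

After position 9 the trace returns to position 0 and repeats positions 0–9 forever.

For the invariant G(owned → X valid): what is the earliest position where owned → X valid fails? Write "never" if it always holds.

never

owned → X valid holds at every position 0..9, and those are all the positions the trace ever visits, so the invariant G(owned → X valid) is never violated.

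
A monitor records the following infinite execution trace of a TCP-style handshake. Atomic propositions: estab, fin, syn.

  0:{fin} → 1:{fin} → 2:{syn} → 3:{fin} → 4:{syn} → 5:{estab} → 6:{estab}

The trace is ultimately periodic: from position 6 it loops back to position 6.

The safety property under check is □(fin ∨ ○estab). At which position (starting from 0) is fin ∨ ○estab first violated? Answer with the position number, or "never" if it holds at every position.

2

Check fin ∨ ○estab at each position in order: 0 ✓, 1 ✓.
At position 2 the labels are {syn} and the next position 3 has {fin}, so fin ∨ ○estab is false there. This is the first violation.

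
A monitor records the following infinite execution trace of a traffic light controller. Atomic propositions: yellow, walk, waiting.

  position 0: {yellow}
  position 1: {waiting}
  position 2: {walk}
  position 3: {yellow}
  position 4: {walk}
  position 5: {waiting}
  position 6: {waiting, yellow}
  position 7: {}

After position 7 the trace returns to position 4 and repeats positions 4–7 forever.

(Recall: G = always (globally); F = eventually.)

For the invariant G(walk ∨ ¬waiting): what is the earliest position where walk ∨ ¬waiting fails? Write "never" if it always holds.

Check walk ∨ ¬waiting at each position in order: 0 ✓.
At position 1 the labels are {waiting}, so walk ∨ ¬waiting is false there. This is the first violation.

1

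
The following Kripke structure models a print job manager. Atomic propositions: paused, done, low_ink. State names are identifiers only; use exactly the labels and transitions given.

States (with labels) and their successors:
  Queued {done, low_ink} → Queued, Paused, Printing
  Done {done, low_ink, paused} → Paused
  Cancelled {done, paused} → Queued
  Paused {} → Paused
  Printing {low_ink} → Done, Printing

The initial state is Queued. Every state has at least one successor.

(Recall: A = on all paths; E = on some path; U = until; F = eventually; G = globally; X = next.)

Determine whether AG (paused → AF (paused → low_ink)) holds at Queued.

States satisfying paused → AF (paused → low_ink): {Queued, Done, Cancelled, Paused, Printing}.
States satisfying AG (paused → AF (paused → low_ink)): {Queued, Done, Cancelled, Paused, Printing}.
Every state reachable from Queued satisfies paused → AF (paused → low_ink).
Queued ∈ Sat(AG (paused → AF (paused → low_ink))).

Satisfied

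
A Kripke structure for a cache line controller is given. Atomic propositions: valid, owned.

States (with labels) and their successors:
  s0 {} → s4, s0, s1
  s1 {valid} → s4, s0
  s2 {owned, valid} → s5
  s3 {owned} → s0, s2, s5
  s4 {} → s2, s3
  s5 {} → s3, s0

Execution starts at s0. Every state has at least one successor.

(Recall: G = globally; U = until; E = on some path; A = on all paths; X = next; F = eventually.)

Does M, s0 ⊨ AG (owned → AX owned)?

Violated

States satisfying owned → AX owned: {s0, s1, s4, s5}.
States satisfying AG (owned → AX owned): ∅.
s2 is reachable from s0 and violates owned → AX owned, so AG fails at s0.
s0 ∉ Sat(AG (owned → AX owned)).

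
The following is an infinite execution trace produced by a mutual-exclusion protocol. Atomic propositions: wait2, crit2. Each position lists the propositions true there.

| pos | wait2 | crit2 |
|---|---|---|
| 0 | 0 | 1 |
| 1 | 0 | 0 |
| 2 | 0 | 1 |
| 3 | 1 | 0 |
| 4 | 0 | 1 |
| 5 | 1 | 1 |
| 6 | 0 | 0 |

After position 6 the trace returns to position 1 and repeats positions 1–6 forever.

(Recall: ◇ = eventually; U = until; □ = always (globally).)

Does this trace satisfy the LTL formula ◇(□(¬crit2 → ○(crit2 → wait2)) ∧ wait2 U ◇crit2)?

Does not hold

□(¬crit2 → ○(crit2 → wait2)) ∧ wait2 U ◇crit2 is false at every position 0..6, so it never becomes true and ◇(□(¬crit2 → ○(crit2 → wait2)) ∧ wait2 U ◇crit2) fails.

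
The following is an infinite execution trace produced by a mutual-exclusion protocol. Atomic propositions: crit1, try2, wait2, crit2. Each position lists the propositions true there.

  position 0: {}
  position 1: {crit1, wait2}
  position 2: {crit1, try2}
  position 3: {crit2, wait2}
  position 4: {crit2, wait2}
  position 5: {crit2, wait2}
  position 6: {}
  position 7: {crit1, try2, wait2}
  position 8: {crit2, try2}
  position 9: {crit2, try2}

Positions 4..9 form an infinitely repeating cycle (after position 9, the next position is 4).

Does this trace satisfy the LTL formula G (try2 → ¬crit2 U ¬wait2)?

try2 → ¬crit2 U ¬wait2 holds at every position 0..9, and those are all positions ever visited, so G (try2 → ¬crit2 U ¬wait2) holds.
Positions where try2 holds: 2, 7, 8, 9.
Check ¬crit2 U ¬wait2 at each: 2→ok, 7→ok, 8→ok, 9→ok.

Yes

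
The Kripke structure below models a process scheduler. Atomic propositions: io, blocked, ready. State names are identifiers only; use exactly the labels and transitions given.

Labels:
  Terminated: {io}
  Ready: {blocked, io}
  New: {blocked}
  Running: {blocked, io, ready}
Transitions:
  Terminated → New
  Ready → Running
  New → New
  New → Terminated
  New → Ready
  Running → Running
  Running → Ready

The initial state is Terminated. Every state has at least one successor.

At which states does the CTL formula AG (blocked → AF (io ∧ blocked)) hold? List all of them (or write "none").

{Ready, Running}

States satisfying blocked → AF (io ∧ blocked): {Terminated, Ready, Running}.
States satisfying AG (blocked → AF (io ∧ blocked)): {Ready, Running}.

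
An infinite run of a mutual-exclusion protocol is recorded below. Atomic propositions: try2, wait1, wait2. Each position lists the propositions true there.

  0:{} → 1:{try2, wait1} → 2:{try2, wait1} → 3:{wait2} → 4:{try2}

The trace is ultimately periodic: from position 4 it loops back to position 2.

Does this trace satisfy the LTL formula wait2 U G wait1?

No

Walking from position 0: at position 0, G wait1 has not yet held and wait2 fails, so wait2 U G wait1 is false.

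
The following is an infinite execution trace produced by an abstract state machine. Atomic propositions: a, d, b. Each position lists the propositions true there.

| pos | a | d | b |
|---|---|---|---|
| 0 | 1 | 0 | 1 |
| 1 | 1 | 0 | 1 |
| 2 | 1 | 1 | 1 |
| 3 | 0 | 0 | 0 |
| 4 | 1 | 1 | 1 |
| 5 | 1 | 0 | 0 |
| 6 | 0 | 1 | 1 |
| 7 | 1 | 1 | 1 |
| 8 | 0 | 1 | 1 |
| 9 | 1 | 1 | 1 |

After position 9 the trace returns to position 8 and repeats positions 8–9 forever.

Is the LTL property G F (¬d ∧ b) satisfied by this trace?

Violated

F (¬d ∧ b) must hold at every position from 0 onward. It fails at position 2, so G F (¬d ∧ b) is false.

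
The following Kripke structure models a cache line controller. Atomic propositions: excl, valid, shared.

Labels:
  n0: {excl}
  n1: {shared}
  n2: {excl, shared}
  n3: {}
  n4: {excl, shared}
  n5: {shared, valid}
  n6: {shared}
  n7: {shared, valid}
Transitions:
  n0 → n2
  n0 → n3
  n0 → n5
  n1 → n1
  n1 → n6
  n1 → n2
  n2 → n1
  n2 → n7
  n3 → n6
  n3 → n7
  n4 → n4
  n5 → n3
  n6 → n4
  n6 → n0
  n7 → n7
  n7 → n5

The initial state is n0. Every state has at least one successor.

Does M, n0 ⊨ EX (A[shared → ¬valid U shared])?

Yes

States satisfying A[shared → ¬valid U shared]: {n0, n1, n2, n3, n4, n5, n6, n7}.
States satisfying EX (A[shared → ¬valid U shared]): {n0, n1, n2, n3, n4, n5, n6, n7}.
n0 ∈ Sat(EX (A[shared → ¬valid U shared])).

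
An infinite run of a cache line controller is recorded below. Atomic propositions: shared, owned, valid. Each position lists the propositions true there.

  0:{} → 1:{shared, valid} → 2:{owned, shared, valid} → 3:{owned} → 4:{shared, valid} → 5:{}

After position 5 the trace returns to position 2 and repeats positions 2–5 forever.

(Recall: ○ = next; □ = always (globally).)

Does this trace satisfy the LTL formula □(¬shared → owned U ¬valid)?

¬shared → owned U ¬valid holds at every position 0..5, and those are all positions ever visited, so □(¬shared → owned U ¬valid) holds.
Positions where ¬shared holds: 0, 3, 5.
Check owned U ¬valid at each: 0→ok, 3→ok, 5→ok.

Satisfied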